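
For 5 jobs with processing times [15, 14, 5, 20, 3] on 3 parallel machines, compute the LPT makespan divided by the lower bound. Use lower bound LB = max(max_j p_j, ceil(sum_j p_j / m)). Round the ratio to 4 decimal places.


LPT order: [20, 15, 14, 5, 3]
Machine loads after assignment: [20, 18, 19]
LPT makespan = 20
Lower bound = max(max_job, ceil(total/3)) = max(20, 19) = 20
Ratio = 20 / 20 = 1.0

1.0


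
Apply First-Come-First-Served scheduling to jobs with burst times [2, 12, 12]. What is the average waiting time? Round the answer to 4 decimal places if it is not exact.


FCFS order (as given): [2, 12, 12]
Waiting times:
  Job 1: wait = 0
  Job 2: wait = 2
  Job 3: wait = 14
Sum of waiting times = 16
Average waiting time = 16/3 = 5.3333

5.3333


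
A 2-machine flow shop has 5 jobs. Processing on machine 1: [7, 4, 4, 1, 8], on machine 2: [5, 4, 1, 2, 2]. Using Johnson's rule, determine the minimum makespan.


Apply Johnson's rule:
  Group 1 (a <= b): [(4, 1, 2), (2, 4, 4)]
  Group 2 (a > b): [(1, 7, 5), (5, 8, 2), (3, 4, 1)]
Optimal job order: [4, 2, 1, 5, 3]
Schedule:
  Job 4: M1 done at 1, M2 done at 3
  Job 2: M1 done at 5, M2 done at 9
  Job 1: M1 done at 12, M2 done at 17
  Job 5: M1 done at 20, M2 done at 22
  Job 3: M1 done at 24, M2 done at 25
Makespan = 25

25


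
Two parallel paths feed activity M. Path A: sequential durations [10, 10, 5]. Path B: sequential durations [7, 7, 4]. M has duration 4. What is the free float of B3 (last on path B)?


ES(B3) = sum of predecessors on chain B = 14
EF(B3) = ES + duration = 14 + 4 = 18
Successor of B3 is M. ES(M) = max(sum(A), sum(B)) = max(25, 18) = 25
Free float = ES(successor) - EF(current) = 25 - 18 = 7

7


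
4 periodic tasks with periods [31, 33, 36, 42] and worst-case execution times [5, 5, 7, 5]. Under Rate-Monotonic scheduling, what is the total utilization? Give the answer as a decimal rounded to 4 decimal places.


Compute individual utilizations (exact fractions):
  Task 1: C/T = 5/31 (approx. 0.1613)
  Task 2: C/T = 5/33 (approx. 0.1515)
  Task 3: C/T = 7/36 (approx. 0.1944)
  Task 4: C/T = 5/42 (approx. 0.119)
Total utilization U = 5/31 + 5/33 + 7/36 + 5/42 = 53819/85932
Rounded to 4 decimal places: U = 0.6263
RM (Liu & Layland) bound for 4 tasks = 0.756828; compare with U = 53819/85932 (approx. 0.626298)
U <= bound, so schedulable by RM sufficient condition.

0.6263


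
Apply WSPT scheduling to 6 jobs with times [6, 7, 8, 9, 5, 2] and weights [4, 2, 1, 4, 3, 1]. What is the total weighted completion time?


Compute p/w ratios and sort ascending (WSPT): [(6, 4), (5, 3), (2, 1), (9, 4), (7, 2), (8, 1)]
Compute weighted completion times:
  Job (p=6,w=4): C=6, w*C=4*6=24
  Job (p=5,w=3): C=11, w*C=3*11=33
  Job (p=2,w=1): C=13, w*C=1*13=13
  Job (p=9,w=4): C=22, w*C=4*22=88
  Job (p=7,w=2): C=29, w*C=2*29=58
  Job (p=8,w=1): C=37, w*C=1*37=37
Total weighted completion time = 253

253


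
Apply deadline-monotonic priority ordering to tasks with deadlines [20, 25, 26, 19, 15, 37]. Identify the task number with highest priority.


Sort tasks by relative deadline (ascending):
  Task 5: deadline = 15
  Task 4: deadline = 19
  Task 1: deadline = 20
  Task 2: deadline = 25
  Task 3: deadline = 26
  Task 6: deadline = 37
Priority order (highest first): [5, 4, 1, 2, 3, 6]
Highest priority task = 5

5


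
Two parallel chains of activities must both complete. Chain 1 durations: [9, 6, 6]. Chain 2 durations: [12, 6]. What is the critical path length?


Path A total = 9 + 6 + 6 = 21
Path B total = 12 + 6 = 18
Critical path = longest path = max(21, 18) = 21

21


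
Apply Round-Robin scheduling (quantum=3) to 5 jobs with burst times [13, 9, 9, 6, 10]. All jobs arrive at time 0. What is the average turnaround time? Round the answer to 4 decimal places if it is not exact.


Time quantum = 3
Execution trace:
  J1 runs 3 units, time = 3
  J2 runs 3 units, time = 6
  J3 runs 3 units, time = 9
  J4 runs 3 units, time = 12
  J5 runs 3 units, time = 15
  J1 runs 3 units, time = 18
  J2 runs 3 units, time = 21
  J3 runs 3 units, time = 24
  J4 runs 3 units, time = 27
  J5 runs 3 units, time = 30
  J1 runs 3 units, time = 33
  J2 runs 3 units, time = 36
  J3 runs 3 units, time = 39
  J5 runs 3 units, time = 42
  J1 runs 3 units, time = 45
  J5 runs 1 units, time = 46
  J1 runs 1 units, time = 47
Finish times: [47, 36, 39, 27, 46]
Average turnaround = 195/5 = 39.0

39.0


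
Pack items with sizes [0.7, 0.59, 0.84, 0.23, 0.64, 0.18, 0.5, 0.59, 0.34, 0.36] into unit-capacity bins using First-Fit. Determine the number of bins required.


Place items sequentially using First-Fit:
  Item 0.7 -> new Bin 1
  Item 0.59 -> new Bin 2
  Item 0.84 -> new Bin 3
  Item 0.23 -> Bin 1 (now 0.93)
  Item 0.64 -> new Bin 4
  Item 0.18 -> Bin 2 (now 0.77)
  Item 0.5 -> new Bin 5
  Item 0.59 -> new Bin 6
  Item 0.34 -> Bin 4 (now 0.98)
  Item 0.36 -> Bin 5 (now 0.86)
Total bins used = 6

6


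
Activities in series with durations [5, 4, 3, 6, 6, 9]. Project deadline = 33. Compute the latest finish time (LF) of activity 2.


LF(activity 2) = deadline - sum of successor durations
Successors: activities 3 through 6 with durations [3, 6, 6, 9]
Sum of successor durations = 24
LF = 33 - 24 = 9

9


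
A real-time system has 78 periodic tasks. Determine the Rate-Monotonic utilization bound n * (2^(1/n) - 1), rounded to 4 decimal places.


Compute 2^(1/78) = 1.0089261045
Subtract 1: 1.0089261045 - 1 = 0.0089261045
Multiply by n: 78 * 0.0089261045 = 0.6962361510
Round to 4 dp: 0.6962

0.6962


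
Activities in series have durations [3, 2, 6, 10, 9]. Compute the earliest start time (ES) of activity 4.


Activity 4 starts after activities 1 through 3 complete.
Predecessor durations: [3, 2, 6]
ES = 3 + 2 + 6 = 11

11


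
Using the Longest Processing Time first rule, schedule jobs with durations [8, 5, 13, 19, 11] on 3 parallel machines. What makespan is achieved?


Sort jobs in decreasing order (LPT): [19, 13, 11, 8, 5]
Assign each job to the least loaded machine:
  Machine 1: jobs [19], load = 19
  Machine 2: jobs [13, 5], load = 18
  Machine 3: jobs [11, 8], load = 19
Makespan = max load = 19

19


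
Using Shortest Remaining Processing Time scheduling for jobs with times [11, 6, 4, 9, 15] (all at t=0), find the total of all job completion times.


Since all jobs arrive at t=0, SRPT equals SPT ordering.
SPT order: [4, 6, 9, 11, 15]
Completion times:
  Job 1: p=4, C=4
  Job 2: p=6, C=10
  Job 3: p=9, C=19
  Job 4: p=11, C=30
  Job 5: p=15, C=45
Total completion time = 4 + 10 + 19 + 30 + 45 = 108

108


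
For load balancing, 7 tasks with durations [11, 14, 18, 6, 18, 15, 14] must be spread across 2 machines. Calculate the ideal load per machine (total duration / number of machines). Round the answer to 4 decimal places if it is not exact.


Total processing time = 11 + 14 + 18 + 6 + 18 + 15 + 14 = 96
Number of machines = 2
Ideal balanced load = 96 / 2 = 48.0

48.0


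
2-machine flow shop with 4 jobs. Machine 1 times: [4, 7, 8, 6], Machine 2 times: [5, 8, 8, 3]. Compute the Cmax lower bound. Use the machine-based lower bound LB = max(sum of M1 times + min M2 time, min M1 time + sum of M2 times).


LB1 = sum(M1 times) + min(M2 times) = 25 + 3 = 28
LB2 = min(M1 times) + sum(M2 times) = 4 + 24 = 28
Lower bound = max(LB1, LB2) = max(28, 28) = 28

28


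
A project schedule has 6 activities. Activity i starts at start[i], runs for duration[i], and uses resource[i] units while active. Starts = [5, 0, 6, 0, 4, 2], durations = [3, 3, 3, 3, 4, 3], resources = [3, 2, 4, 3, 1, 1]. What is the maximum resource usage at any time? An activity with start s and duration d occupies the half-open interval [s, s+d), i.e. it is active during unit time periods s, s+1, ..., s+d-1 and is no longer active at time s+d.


Each activity i is active on [start_i, start_i + duration_i).
Compute total resource usage per time slot:
  t=0: active resources = [2, 3], total = 5
  t=1: active resources = [2, 3], total = 5
  t=2: active resources = [2, 3, 1], total = 6
  t=3: active resources = [1], total = 1
  t=4: active resources = [1, 1], total = 2
  t=5: active resources = [3, 1], total = 4
  t=6: active resources = [3, 4, 1], total = 8
  t=7: active resources = [3, 4, 1], total = 8
  t=8: active resources = [4], total = 4
Peak resource demand = 8

8


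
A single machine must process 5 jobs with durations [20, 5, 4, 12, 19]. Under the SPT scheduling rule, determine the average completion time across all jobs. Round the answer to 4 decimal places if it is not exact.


Sort jobs by processing time (SPT order): [4, 5, 12, 19, 20]
Compute completion times sequentially:
  Job 1: processing = 4, completes at 4
  Job 2: processing = 5, completes at 9
  Job 3: processing = 12, completes at 21
  Job 4: processing = 19, completes at 40
  Job 5: processing = 20, completes at 60
Sum of completion times = 134
Average completion time = 134/5 = 26.8

26.8


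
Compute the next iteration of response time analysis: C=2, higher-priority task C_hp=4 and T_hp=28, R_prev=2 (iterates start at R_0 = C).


R_next = C + ceil(R_prev / T_hp) * C_hp
ceil(2 / 28) = ceil(0.0714) = 1
Interference = 1 * 4 = 4
R_next = 2 + 4 = 6

6


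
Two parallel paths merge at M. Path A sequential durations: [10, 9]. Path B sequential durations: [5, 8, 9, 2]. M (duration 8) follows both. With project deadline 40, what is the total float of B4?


Forward pass: ES(B4) = sum of predecessors on chain B = 22
EF = ES + duration = 22 + 2 = 24
Backward pass: LF(M) = deadline = 40; LS(M) = 40 - 8 = 32
LF(B4) = LS(M) - sum(successors on chain B) = 32 - 0 = 32
LS = LF - duration = 32 - 2 = 30
Total float = LS - ES = 30 - 22 = 8

8


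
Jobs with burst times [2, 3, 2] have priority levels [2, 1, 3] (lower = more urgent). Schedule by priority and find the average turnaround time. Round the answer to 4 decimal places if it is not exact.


Sort by priority (ascending = highest first):
Order: [(1, 3), (2, 2), (3, 2)]
Completion times:
  Priority 1, burst=3, C=3
  Priority 2, burst=2, C=5
  Priority 3, burst=2, C=7
Average turnaround = 15/3 = 5.0

5.0


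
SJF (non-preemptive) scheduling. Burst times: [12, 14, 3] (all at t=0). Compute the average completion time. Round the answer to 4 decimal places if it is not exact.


SJF order (ascending): [3, 12, 14]
Completion times:
  Job 1: burst=3, C=3
  Job 2: burst=12, C=15
  Job 3: burst=14, C=29
Average completion = 47/3 = 15.6667

15.6667


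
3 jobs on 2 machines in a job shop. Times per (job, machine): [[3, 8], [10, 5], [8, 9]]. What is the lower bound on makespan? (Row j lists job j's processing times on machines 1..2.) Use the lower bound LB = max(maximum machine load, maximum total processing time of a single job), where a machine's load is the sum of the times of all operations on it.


Machine loads:
  Machine 1: 3 + 10 + 8 = 21
  Machine 2: 8 + 5 + 9 = 22
Max machine load = 22
Job totals:
  Job 1: 11
  Job 2: 15
  Job 3: 17
Max job total = 17
Lower bound = max(22, 17) = 22

22


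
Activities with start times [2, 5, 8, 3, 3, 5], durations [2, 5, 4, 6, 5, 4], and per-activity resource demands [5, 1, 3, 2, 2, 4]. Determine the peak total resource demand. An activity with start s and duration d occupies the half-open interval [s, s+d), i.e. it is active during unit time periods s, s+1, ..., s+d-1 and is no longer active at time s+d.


Each activity i is active on [start_i, start_i + duration_i).
Compute total resource usage per time slot:
  t=0: active resources = [], total = 0
  t=1: active resources = [], total = 0
  t=2: active resources = [5], total = 5
  t=3: active resources = [5, 2, 2], total = 9
  t=4: active resources = [2, 2], total = 4
  t=5: active resources = [1, 2, 2, 4], total = 9
  t=6: active resources = [1, 2, 2, 4], total = 9
  t=7: active resources = [1, 2, 2, 4], total = 9
  t=8: active resources = [1, 3, 2, 4], total = 10
  t=9: active resources = [1, 3], total = 4
  t=10: active resources = [3], total = 3
  t=11: active resources = [3], total = 3
Peak resource demand = 10

10


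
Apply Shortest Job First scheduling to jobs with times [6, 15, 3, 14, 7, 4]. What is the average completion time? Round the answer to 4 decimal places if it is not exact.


SJF order (ascending): [3, 4, 6, 7, 14, 15]
Completion times:
  Job 1: burst=3, C=3
  Job 2: burst=4, C=7
  Job 3: burst=6, C=13
  Job 4: burst=7, C=20
  Job 5: burst=14, C=34
  Job 6: burst=15, C=49
Average completion = 126/6 = 21.0

21.0


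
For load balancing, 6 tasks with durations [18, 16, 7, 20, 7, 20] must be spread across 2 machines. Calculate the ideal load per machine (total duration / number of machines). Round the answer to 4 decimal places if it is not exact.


Total processing time = 18 + 16 + 7 + 20 + 7 + 20 = 88
Number of machines = 2
Ideal balanced load = 88 / 2 = 44.0

44.0


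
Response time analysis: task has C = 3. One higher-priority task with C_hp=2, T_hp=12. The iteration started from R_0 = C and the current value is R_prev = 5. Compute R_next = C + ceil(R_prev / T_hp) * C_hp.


R_next = C + ceil(R_prev / T_hp) * C_hp
ceil(5 / 12) = ceil(0.4167) = 1
Interference = 1 * 2 = 2
R_next = 3 + 2 = 5
R_next = R_prev, so the iteration has converged (response time = 5).

5


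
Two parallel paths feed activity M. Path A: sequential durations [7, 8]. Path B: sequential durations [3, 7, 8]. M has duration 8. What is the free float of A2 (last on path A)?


ES(A2) = sum of predecessors on chain A = 7
EF(A2) = ES + duration = 7 + 8 = 15
Successor of A2 is M. ES(M) = max(sum(A), sum(B)) = max(15, 18) = 18
Free float = ES(successor) - EF(current) = 18 - 15 = 3

3


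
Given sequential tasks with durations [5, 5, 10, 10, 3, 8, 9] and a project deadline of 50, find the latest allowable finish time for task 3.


LF(activity 3) = deadline - sum of successor durations
Successors: activities 4 through 7 with durations [10, 3, 8, 9]
Sum of successor durations = 30
LF = 50 - 30 = 20

20


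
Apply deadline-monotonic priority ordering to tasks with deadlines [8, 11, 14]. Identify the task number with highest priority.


Sort tasks by relative deadline (ascending):
  Task 1: deadline = 8
  Task 2: deadline = 11
  Task 3: deadline = 14
Priority order (highest first): [1, 2, 3]
Highest priority task = 1

1


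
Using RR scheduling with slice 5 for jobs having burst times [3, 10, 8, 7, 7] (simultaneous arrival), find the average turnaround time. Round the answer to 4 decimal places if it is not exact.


Time quantum = 5
Execution trace:
  J1 runs 3 units, time = 3
  J2 runs 5 units, time = 8
  J3 runs 5 units, time = 13
  J4 runs 5 units, time = 18
  J5 runs 5 units, time = 23
  J2 runs 5 units, time = 28
  J3 runs 3 units, time = 31
  J4 runs 2 units, time = 33
  J5 runs 2 units, time = 35
Finish times: [3, 28, 31, 33, 35]
Average turnaround = 130/5 = 26.0

26.0


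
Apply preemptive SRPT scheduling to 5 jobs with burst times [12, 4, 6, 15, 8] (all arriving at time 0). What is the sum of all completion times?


Since all jobs arrive at t=0, SRPT equals SPT ordering.
SPT order: [4, 6, 8, 12, 15]
Completion times:
  Job 1: p=4, C=4
  Job 2: p=6, C=10
  Job 3: p=8, C=18
  Job 4: p=12, C=30
  Job 5: p=15, C=45
Total completion time = 4 + 10 + 18 + 30 + 45 = 107

107


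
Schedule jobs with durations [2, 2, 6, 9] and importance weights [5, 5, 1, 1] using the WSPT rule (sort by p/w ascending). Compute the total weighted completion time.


Compute p/w ratios and sort ascending (WSPT): [(2, 5), (2, 5), (6, 1), (9, 1)]
Compute weighted completion times:
  Job (p=2,w=5): C=2, w*C=5*2=10
  Job (p=2,w=5): C=4, w*C=5*4=20
  Job (p=6,w=1): C=10, w*C=1*10=10
  Job (p=9,w=1): C=19, w*C=1*19=19
Total weighted completion time = 59

59


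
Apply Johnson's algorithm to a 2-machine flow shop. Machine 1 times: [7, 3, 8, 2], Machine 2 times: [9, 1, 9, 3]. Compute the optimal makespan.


Apply Johnson's rule:
  Group 1 (a <= b): [(4, 2, 3), (1, 7, 9), (3, 8, 9)]
  Group 2 (a > b): [(2, 3, 1)]
Optimal job order: [4, 1, 3, 2]
Schedule:
  Job 4: M1 done at 2, M2 done at 5
  Job 1: M1 done at 9, M2 done at 18
  Job 3: M1 done at 17, M2 done at 27
  Job 2: M1 done at 20, M2 done at 28
Makespan = 28

28


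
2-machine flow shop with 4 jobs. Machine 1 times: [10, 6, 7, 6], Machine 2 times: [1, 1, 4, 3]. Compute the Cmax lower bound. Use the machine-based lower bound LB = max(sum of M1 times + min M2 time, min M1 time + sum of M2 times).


LB1 = sum(M1 times) + min(M2 times) = 29 + 1 = 30
LB2 = min(M1 times) + sum(M2 times) = 6 + 9 = 15
Lower bound = max(LB1, LB2) = max(30, 15) = 30

30


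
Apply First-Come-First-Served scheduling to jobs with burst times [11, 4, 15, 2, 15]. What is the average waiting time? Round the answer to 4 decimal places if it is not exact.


FCFS order (as given): [11, 4, 15, 2, 15]
Waiting times:
  Job 1: wait = 0
  Job 2: wait = 11
  Job 3: wait = 15
  Job 4: wait = 30
  Job 5: wait = 32
Sum of waiting times = 88
Average waiting time = 88/5 = 17.6

17.6


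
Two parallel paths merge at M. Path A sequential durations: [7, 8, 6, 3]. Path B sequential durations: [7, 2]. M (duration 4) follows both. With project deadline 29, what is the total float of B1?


Forward pass: ES(B1) = sum of predecessors on chain B = 0
EF = ES + duration = 0 + 7 = 7
Backward pass: LF(M) = deadline = 29; LS(M) = 29 - 4 = 25
LF(B1) = LS(M) - sum(successors on chain B) = 25 - 2 = 23
LS = LF - duration = 23 - 7 = 16
Total float = LS - ES = 16 - 0 = 16

16


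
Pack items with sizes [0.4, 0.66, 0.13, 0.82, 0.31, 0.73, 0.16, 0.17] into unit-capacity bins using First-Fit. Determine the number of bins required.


Place items sequentially using First-Fit:
  Item 0.4 -> new Bin 1
  Item 0.66 -> new Bin 2
  Item 0.13 -> Bin 1 (now 0.53)
  Item 0.82 -> new Bin 3
  Item 0.31 -> Bin 1 (now 0.84)
  Item 0.73 -> new Bin 4
  Item 0.16 -> Bin 1 (now 1.0)
  Item 0.17 -> Bin 2 (now 0.83)
Total bins used = 4

4


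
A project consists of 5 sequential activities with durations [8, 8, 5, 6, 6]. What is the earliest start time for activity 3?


Activity 3 starts after activities 1 through 2 complete.
Predecessor durations: [8, 8]
ES = 8 + 8 = 16

16


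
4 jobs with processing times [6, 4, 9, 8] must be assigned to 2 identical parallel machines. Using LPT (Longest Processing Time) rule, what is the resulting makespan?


Sort jobs in decreasing order (LPT): [9, 8, 6, 4]
Assign each job to the least loaded machine:
  Machine 1: jobs [9, 4], load = 13
  Machine 2: jobs [8, 6], load = 14
Makespan = max load = 14

14


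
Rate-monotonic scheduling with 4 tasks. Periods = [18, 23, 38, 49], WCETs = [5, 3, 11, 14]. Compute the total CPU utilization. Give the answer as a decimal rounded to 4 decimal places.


Compute individual utilizations (exact fractions):
  Task 1: C/T = 5/18 (approx. 0.2778)
  Task 2: C/T = 3/23 (approx. 0.1304)
  Task 3: C/T = 11/38 (approx. 0.2895)
  Task 4: C/T = 14/49 = 2/7 (approx. 0.2857)
Total utilization U = 5/18 + 3/23 + 11/38 + 2/7 = 27074/27531
Rounded to 4 decimal places: U = 0.9834
RM (Liu & Layland) bound for 4 tasks = 0.756828; compare with U = 27074/27531 (approx. 0.983401)
bound < U <= 1, so the RM sufficient condition is not met (inconclusive; an exact test such as response-time analysis is needed).

0.9834


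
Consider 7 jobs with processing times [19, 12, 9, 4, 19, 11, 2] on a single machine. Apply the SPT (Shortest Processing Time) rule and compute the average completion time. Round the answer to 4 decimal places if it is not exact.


Sort jobs by processing time (SPT order): [2, 4, 9, 11, 12, 19, 19]
Compute completion times sequentially:
  Job 1: processing = 2, completes at 2
  Job 2: processing = 4, completes at 6
  Job 3: processing = 9, completes at 15
  Job 4: processing = 11, completes at 26
  Job 5: processing = 12, completes at 38
  Job 6: processing = 19, completes at 57
  Job 7: processing = 19, completes at 76
Sum of completion times = 220
Average completion time = 220/7 = 31.4286

31.4286


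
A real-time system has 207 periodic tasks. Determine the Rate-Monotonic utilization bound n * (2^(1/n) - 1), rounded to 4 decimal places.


Compute 2^(1/207) = 1.0033541497
Subtract 1: 1.0033541497 - 1 = 0.0033541497
Multiply by n: 207 * 0.0033541497 = 0.6943089879
Round to 4 dp: 0.6943

0.6943


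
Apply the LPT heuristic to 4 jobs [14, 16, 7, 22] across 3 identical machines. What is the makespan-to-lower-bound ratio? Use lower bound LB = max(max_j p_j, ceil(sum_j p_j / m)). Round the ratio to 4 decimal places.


LPT order: [22, 16, 14, 7]
Machine loads after assignment: [22, 16, 21]
LPT makespan = 22
Lower bound = max(max_job, ceil(total/3)) = max(22, 20) = 22
Ratio = 22 / 22 = 1.0

1.0


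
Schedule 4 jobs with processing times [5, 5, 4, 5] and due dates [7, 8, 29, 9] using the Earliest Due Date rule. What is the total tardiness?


Sort by due date (EDD order): [(5, 7), (5, 8), (5, 9), (4, 29)]
Compute completion times and tardiness:
  Job 1: p=5, d=7, C=5, tardiness=max(0,5-7)=0
  Job 2: p=5, d=8, C=10, tardiness=max(0,10-8)=2
  Job 3: p=5, d=9, C=15, tardiness=max(0,15-9)=6
  Job 4: p=4, d=29, C=19, tardiness=max(0,19-29)=0
Total tardiness = 8

8


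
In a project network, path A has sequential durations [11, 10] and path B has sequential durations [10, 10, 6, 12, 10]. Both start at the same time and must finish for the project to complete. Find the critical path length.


Path A total = 11 + 10 = 21
Path B total = 10 + 10 + 6 + 12 + 10 = 48
Critical path = longest path = max(21, 48) = 48

48


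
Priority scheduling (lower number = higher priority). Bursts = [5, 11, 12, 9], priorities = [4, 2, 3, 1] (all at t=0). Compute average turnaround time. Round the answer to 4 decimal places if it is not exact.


Sort by priority (ascending = highest first):
Order: [(1, 9), (2, 11), (3, 12), (4, 5)]
Completion times:
  Priority 1, burst=9, C=9
  Priority 2, burst=11, C=20
  Priority 3, burst=12, C=32
  Priority 4, burst=5, C=37
Average turnaround = 98/4 = 24.5

24.5


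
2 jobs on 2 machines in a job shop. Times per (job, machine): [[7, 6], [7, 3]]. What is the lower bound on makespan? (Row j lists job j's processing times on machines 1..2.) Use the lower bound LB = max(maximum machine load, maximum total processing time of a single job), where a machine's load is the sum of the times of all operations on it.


Machine loads:
  Machine 1: 7 + 7 = 14
  Machine 2: 6 + 3 = 9
Max machine load = 14
Job totals:
  Job 1: 13
  Job 2: 10
Max job total = 13
Lower bound = max(14, 13) = 14

14


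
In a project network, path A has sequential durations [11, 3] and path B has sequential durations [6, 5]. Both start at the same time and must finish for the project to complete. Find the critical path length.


Path A total = 11 + 3 = 14
Path B total = 6 + 5 = 11
Critical path = longest path = max(14, 11) = 14

14


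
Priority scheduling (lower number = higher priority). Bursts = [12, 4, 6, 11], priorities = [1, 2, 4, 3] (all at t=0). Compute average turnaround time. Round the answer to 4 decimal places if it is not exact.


Sort by priority (ascending = highest first):
Order: [(1, 12), (2, 4), (3, 11), (4, 6)]
Completion times:
  Priority 1, burst=12, C=12
  Priority 2, burst=4, C=16
  Priority 3, burst=11, C=27
  Priority 4, burst=6, C=33
Average turnaround = 88/4 = 22.0

22.0


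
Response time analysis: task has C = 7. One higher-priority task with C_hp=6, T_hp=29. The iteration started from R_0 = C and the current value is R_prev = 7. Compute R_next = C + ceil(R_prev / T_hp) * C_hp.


R_next = C + ceil(R_prev / T_hp) * C_hp
ceil(7 / 29) = ceil(0.2414) = 1
Interference = 1 * 6 = 6
R_next = 7 + 6 = 13

13


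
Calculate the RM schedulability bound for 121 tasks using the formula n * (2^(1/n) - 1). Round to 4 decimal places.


Compute 2^(1/121) = 1.0057449283
Subtract 1: 1.0057449283 - 1 = 0.0057449283
Multiply by n: 121 * 0.0057449283 = 0.6951363243
Round to 4 dp: 0.6951

0.6951


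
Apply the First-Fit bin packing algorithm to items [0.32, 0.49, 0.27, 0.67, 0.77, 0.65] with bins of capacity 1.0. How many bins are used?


Place items sequentially using First-Fit:
  Item 0.32 -> new Bin 1
  Item 0.49 -> Bin 1 (now 0.81)
  Item 0.27 -> new Bin 2
  Item 0.67 -> Bin 2 (now 0.94)
  Item 0.77 -> new Bin 3
  Item 0.65 -> new Bin 4
Total bins used = 4

4


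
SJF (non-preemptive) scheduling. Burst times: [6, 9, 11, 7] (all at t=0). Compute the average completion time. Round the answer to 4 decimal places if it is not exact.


SJF order (ascending): [6, 7, 9, 11]
Completion times:
  Job 1: burst=6, C=6
  Job 2: burst=7, C=13
  Job 3: burst=9, C=22
  Job 4: burst=11, C=33
Average completion = 74/4 = 18.5

18.5


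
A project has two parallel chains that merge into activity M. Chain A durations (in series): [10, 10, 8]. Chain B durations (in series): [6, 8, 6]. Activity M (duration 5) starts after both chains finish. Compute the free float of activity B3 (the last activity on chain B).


ES(B3) = sum of predecessors on chain B = 14
EF(B3) = ES + duration = 14 + 6 = 20
Successor of B3 is M. ES(M) = max(sum(A), sum(B)) = max(28, 20) = 28
Free float = ES(successor) - EF(current) = 28 - 20 = 8

8


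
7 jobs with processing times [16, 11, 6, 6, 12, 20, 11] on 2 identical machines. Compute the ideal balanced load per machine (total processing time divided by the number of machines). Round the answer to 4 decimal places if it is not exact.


Total processing time = 16 + 11 + 6 + 6 + 12 + 20 + 11 = 82
Number of machines = 2
Ideal balanced load = 82 / 2 = 41.0

41.0


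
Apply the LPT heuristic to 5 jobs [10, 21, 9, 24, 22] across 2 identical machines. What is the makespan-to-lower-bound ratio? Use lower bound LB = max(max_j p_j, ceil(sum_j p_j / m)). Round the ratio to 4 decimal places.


LPT order: [24, 22, 21, 10, 9]
Machine loads after assignment: [43, 43]
LPT makespan = 43
Lower bound = max(max_job, ceil(total/2)) = max(24, 43) = 43
Ratio = 43 / 43 = 1.0

1.0


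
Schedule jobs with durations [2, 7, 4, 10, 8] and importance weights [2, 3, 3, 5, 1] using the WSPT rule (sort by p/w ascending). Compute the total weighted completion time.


Compute p/w ratios and sort ascending (WSPT): [(2, 2), (4, 3), (10, 5), (7, 3), (8, 1)]
Compute weighted completion times:
  Job (p=2,w=2): C=2, w*C=2*2=4
  Job (p=4,w=3): C=6, w*C=3*6=18
  Job (p=10,w=5): C=16, w*C=5*16=80
  Job (p=7,w=3): C=23, w*C=3*23=69
  Job (p=8,w=1): C=31, w*C=1*31=31
Total weighted completion time = 202

202


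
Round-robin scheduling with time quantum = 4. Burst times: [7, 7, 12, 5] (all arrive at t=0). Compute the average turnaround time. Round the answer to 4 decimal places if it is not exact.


Time quantum = 4
Execution trace:
  J1 runs 4 units, time = 4
  J2 runs 4 units, time = 8
  J3 runs 4 units, time = 12
  J4 runs 4 units, time = 16
  J1 runs 3 units, time = 19
  J2 runs 3 units, time = 22
  J3 runs 4 units, time = 26
  J4 runs 1 units, time = 27
  J3 runs 4 units, time = 31
Finish times: [19, 22, 31, 27]
Average turnaround = 99/4 = 24.75

24.75


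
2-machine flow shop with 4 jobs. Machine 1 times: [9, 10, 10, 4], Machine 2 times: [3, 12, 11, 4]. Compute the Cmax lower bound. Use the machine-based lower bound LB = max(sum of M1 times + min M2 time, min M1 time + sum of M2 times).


LB1 = sum(M1 times) + min(M2 times) = 33 + 3 = 36
LB2 = min(M1 times) + sum(M2 times) = 4 + 30 = 34
Lower bound = max(LB1, LB2) = max(36, 34) = 36

36


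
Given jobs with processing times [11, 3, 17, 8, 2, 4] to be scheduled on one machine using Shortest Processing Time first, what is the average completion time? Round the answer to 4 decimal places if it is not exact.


Sort jobs by processing time (SPT order): [2, 3, 4, 8, 11, 17]
Compute completion times sequentially:
  Job 1: processing = 2, completes at 2
  Job 2: processing = 3, completes at 5
  Job 3: processing = 4, completes at 9
  Job 4: processing = 8, completes at 17
  Job 5: processing = 11, completes at 28
  Job 6: processing = 17, completes at 45
Sum of completion times = 106
Average completion time = 106/6 = 17.6667

17.6667


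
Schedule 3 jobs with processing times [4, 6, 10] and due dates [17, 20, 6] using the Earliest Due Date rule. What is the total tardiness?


Sort by due date (EDD order): [(10, 6), (4, 17), (6, 20)]
Compute completion times and tardiness:
  Job 1: p=10, d=6, C=10, tardiness=max(0,10-6)=4
  Job 2: p=4, d=17, C=14, tardiness=max(0,14-17)=0
  Job 3: p=6, d=20, C=20, tardiness=max(0,20-20)=0
Total tardiness = 4

4


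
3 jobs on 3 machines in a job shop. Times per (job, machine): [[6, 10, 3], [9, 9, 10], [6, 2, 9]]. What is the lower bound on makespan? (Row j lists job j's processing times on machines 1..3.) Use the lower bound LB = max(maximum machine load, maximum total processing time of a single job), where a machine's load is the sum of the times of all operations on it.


Machine loads:
  Machine 1: 6 + 9 + 6 = 21
  Machine 2: 10 + 9 + 2 = 21
  Machine 3: 3 + 10 + 9 = 22
Max machine load = 22
Job totals:
  Job 1: 19
  Job 2: 28
  Job 3: 17
Max job total = 28
Lower bound = max(22, 28) = 28

28


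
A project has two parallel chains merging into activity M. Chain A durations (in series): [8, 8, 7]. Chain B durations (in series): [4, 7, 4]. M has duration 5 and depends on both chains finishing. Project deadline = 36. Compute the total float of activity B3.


Forward pass: ES(B3) = sum of predecessors on chain B = 11
EF = ES + duration = 11 + 4 = 15
Backward pass: LF(M) = deadline = 36; LS(M) = 36 - 5 = 31
LF(B3) = LS(M) - sum(successors on chain B) = 31 - 0 = 31
LS = LF - duration = 31 - 4 = 27
Total float = LS - ES = 27 - 11 = 16

16


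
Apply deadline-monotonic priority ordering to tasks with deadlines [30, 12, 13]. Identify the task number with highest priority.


Sort tasks by relative deadline (ascending):
  Task 2: deadline = 12
  Task 3: deadline = 13
  Task 1: deadline = 30
Priority order (highest first): [2, 3, 1]
Highest priority task = 2

2


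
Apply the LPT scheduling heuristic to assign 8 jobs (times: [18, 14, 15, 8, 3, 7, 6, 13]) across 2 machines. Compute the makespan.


Sort jobs in decreasing order (LPT): [18, 15, 14, 13, 8, 7, 6, 3]
Assign each job to the least loaded machine:
  Machine 1: jobs [18, 13, 7, 3], load = 41
  Machine 2: jobs [15, 14, 8, 6], load = 43
Makespan = max load = 43

43


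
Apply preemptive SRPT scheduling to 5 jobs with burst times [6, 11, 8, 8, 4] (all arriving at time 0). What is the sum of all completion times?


Since all jobs arrive at t=0, SRPT equals SPT ordering.
SPT order: [4, 6, 8, 8, 11]
Completion times:
  Job 1: p=4, C=4
  Job 2: p=6, C=10
  Job 3: p=8, C=18
  Job 4: p=8, C=26
  Job 5: p=11, C=37
Total completion time = 4 + 10 + 18 + 26 + 37 = 95

95


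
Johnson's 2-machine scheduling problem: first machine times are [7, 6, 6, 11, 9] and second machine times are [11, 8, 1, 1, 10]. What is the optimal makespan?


Apply Johnson's rule:
  Group 1 (a <= b): [(2, 6, 8), (1, 7, 11), (5, 9, 10)]
  Group 2 (a > b): [(3, 6, 1), (4, 11, 1)]
Optimal job order: [2, 1, 5, 3, 4]
Schedule:
  Job 2: M1 done at 6, M2 done at 14
  Job 1: M1 done at 13, M2 done at 25
  Job 5: M1 done at 22, M2 done at 35
  Job 3: M1 done at 28, M2 done at 36
  Job 4: M1 done at 39, M2 done at 40
Makespan = 40

40


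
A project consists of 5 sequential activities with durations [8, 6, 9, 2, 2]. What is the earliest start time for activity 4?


Activity 4 starts after activities 1 through 3 complete.
Predecessor durations: [8, 6, 9]
ES = 8 + 6 + 9 = 23

23


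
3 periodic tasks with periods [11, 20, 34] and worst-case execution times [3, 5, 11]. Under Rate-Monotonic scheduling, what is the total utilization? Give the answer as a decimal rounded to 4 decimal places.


Compute individual utilizations (exact fractions):
  Task 1: C/T = 3/11 (approx. 0.2727)
  Task 2: C/T = 5/20 = 1/4 (approx. 0.25)
  Task 3: C/T = 11/34 (approx. 0.3235)
Total utilization U = 3/11 + 1/4 + 11/34 = 633/748
Rounded to 4 decimal places: U = 0.8463
RM (Liu & Layland) bound for 3 tasks = 0.779763; compare with U = 633/748 (approx. 0.846257)
bound < U <= 1, so the RM sufficient condition is not met (inconclusive; an exact test such as response-time analysis is needed).

0.8463


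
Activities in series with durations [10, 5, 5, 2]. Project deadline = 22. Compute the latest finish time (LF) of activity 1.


LF(activity 1) = deadline - sum of successor durations
Successors: activities 2 through 4 with durations [5, 5, 2]
Sum of successor durations = 12
LF = 22 - 12 = 10

10


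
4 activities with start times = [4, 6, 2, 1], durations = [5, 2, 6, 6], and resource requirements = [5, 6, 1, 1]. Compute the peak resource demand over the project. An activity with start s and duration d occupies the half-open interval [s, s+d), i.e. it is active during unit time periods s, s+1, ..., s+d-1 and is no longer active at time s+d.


Each activity i is active on [start_i, start_i + duration_i).
Compute total resource usage per time slot:
  t=0: active resources = [], total = 0
  t=1: active resources = [1], total = 1
  t=2: active resources = [1, 1], total = 2
  t=3: active resources = [1, 1], total = 2
  t=4: active resources = [5, 1, 1], total = 7
  t=5: active resources = [5, 1, 1], total = 7
  t=6: active resources = [5, 6, 1, 1], total = 13
  t=7: active resources = [5, 6, 1], total = 12
  t=8: active resources = [5], total = 5
Peak resource demand = 13

13


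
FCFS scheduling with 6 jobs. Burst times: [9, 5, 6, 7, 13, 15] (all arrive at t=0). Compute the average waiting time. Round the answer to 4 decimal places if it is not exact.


FCFS order (as given): [9, 5, 6, 7, 13, 15]
Waiting times:
  Job 1: wait = 0
  Job 2: wait = 9
  Job 3: wait = 14
  Job 4: wait = 20
  Job 5: wait = 27
  Job 6: wait = 40
Sum of waiting times = 110
Average waiting time = 110/6 = 18.3333

18.3333


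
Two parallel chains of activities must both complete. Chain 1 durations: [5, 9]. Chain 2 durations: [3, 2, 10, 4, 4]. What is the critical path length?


Path A total = 5 + 9 = 14
Path B total = 3 + 2 + 10 + 4 + 4 = 23
Critical path = longest path = max(14, 23) = 23

23


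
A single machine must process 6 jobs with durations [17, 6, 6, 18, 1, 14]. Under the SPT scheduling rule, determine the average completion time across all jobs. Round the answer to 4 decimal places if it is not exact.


Sort jobs by processing time (SPT order): [1, 6, 6, 14, 17, 18]
Compute completion times sequentially:
  Job 1: processing = 1, completes at 1
  Job 2: processing = 6, completes at 7
  Job 3: processing = 6, completes at 13
  Job 4: processing = 14, completes at 27
  Job 5: processing = 17, completes at 44
  Job 6: processing = 18, completes at 62
Sum of completion times = 154
Average completion time = 154/6 = 25.6667

25.6667


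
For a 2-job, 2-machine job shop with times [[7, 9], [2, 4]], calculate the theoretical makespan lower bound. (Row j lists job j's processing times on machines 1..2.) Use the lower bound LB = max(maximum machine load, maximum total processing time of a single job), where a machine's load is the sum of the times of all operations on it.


Machine loads:
  Machine 1: 7 + 2 = 9
  Machine 2: 9 + 4 = 13
Max machine load = 13
Job totals:
  Job 1: 16
  Job 2: 6
Max job total = 16
Lower bound = max(13, 16) = 16

16


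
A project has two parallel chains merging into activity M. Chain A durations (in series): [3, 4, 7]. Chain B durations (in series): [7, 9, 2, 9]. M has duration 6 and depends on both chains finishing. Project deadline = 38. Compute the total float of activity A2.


Forward pass: ES(A2) = sum of predecessors on chain A = 3
EF = ES + duration = 3 + 4 = 7
Backward pass: LF(M) = deadline = 38; LS(M) = 38 - 6 = 32
LF(A2) = LS(M) - sum(successors on chain A) = 32 - 7 = 25
LS = LF - duration = 25 - 4 = 21
Total float = LS - ES = 21 - 3 = 18

18


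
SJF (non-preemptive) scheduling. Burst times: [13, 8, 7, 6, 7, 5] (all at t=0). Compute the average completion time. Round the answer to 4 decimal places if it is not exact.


SJF order (ascending): [5, 6, 7, 7, 8, 13]
Completion times:
  Job 1: burst=5, C=5
  Job 2: burst=6, C=11
  Job 3: burst=7, C=18
  Job 4: burst=7, C=25
  Job 5: burst=8, C=33
  Job 6: burst=13, C=46
Average completion = 138/6 = 23.0

23.0


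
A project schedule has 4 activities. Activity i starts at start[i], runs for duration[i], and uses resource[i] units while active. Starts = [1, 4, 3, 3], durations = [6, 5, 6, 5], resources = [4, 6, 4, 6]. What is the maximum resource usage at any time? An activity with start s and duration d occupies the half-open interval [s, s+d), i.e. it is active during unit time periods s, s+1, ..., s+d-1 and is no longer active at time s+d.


Each activity i is active on [start_i, start_i + duration_i).
Compute total resource usage per time slot:
  t=0: active resources = [], total = 0
  t=1: active resources = [4], total = 4
  t=2: active resources = [4], total = 4
  t=3: active resources = [4, 4, 6], total = 14
  t=4: active resources = [4, 6, 4, 6], total = 20
  t=5: active resources = [4, 6, 4, 6], total = 20
  t=6: active resources = [4, 6, 4, 6], total = 20
  t=7: active resources = [6, 4, 6], total = 16
  t=8: active resources = [6, 4], total = 10
Peak resource demand = 20

20


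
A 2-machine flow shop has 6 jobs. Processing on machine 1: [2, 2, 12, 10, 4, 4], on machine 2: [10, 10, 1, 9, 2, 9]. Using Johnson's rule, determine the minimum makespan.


Apply Johnson's rule:
  Group 1 (a <= b): [(1, 2, 10), (2, 2, 10), (6, 4, 9)]
  Group 2 (a > b): [(4, 10, 9), (5, 4, 2), (3, 12, 1)]
Optimal job order: [1, 2, 6, 4, 5, 3]
Schedule:
  Job 1: M1 done at 2, M2 done at 12
  Job 2: M1 done at 4, M2 done at 22
  Job 6: M1 done at 8, M2 done at 31
  Job 4: M1 done at 18, M2 done at 40
  Job 5: M1 done at 22, M2 done at 42
  Job 3: M1 done at 34, M2 done at 43
Makespan = 43

43


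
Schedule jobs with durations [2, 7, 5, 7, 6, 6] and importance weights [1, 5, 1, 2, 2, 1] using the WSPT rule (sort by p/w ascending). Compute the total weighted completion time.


Compute p/w ratios and sort ascending (WSPT): [(7, 5), (2, 1), (6, 2), (7, 2), (5, 1), (6, 1)]
Compute weighted completion times:
  Job (p=7,w=5): C=7, w*C=5*7=35
  Job (p=2,w=1): C=9, w*C=1*9=9
  Job (p=6,w=2): C=15, w*C=2*15=30
  Job (p=7,w=2): C=22, w*C=2*22=44
  Job (p=5,w=1): C=27, w*C=1*27=27
  Job (p=6,w=1): C=33, w*C=1*33=33
Total weighted completion time = 178

178


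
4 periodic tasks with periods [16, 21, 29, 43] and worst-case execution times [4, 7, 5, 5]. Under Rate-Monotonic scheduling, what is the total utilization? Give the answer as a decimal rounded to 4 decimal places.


Compute individual utilizations (exact fractions):
  Task 1: C/T = 4/16 = 1/4 (approx. 0.25)
  Task 2: C/T = 7/21 = 1/3 (approx. 0.3333)
  Task 3: C/T = 5/29 (approx. 0.1724)
  Task 4: C/T = 5/43 (approx. 0.1163)
Total utilization U = 1/4 + 1/3 + 5/29 + 5/43 = 13049/14964
Rounded to 4 decimal places: U = 0.8720
RM (Liu & Layland) bound for 4 tasks = 0.756828; compare with U = 13049/14964 (approx. 0.872026)
bound < U <= 1, so the RM sufficient condition is not met (inconclusive; an exact test such as response-time analysis is needed).

0.8720


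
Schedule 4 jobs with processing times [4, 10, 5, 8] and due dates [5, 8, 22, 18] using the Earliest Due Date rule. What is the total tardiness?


Sort by due date (EDD order): [(4, 5), (10, 8), (8, 18), (5, 22)]
Compute completion times and tardiness:
  Job 1: p=4, d=5, C=4, tardiness=max(0,4-5)=0
  Job 2: p=10, d=8, C=14, tardiness=max(0,14-8)=6
  Job 3: p=8, d=18, C=22, tardiness=max(0,22-18)=4
  Job 4: p=5, d=22, C=27, tardiness=max(0,27-22)=5
Total tardiness = 15

15


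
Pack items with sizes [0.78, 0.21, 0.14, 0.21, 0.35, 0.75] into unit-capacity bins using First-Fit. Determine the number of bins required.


Place items sequentially using First-Fit:
  Item 0.78 -> new Bin 1
  Item 0.21 -> Bin 1 (now 0.99)
  Item 0.14 -> new Bin 2
  Item 0.21 -> Bin 2 (now 0.35)
  Item 0.35 -> Bin 2 (now 0.7)
  Item 0.75 -> new Bin 3
Total bins used = 3

3
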